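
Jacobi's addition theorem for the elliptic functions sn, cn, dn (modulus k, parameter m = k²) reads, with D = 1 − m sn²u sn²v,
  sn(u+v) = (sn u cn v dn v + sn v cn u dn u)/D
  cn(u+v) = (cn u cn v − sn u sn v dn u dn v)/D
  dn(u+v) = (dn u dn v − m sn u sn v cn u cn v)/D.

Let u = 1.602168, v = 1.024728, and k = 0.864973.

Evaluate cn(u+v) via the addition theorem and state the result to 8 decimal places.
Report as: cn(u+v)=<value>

cn(u+v)=-0.24188072

sn u = 0.9591046478690573, cn u = 0.2830517168928172, dn u = 0.5583587224129862
sn v = 0.7939101344651043, cn v = 0.6080351127966213, dn v = 0.7269306947338141
m = k² = 0.748178290729
D = 1 − m·sn²u·sn²v = 0.5662097510350226
cn(u+v) = (cn u·cn v − sn u·sn v·dn u·dn v)/D = -0.1369552247404061/0.5662097510350226 = -0.2418807243959576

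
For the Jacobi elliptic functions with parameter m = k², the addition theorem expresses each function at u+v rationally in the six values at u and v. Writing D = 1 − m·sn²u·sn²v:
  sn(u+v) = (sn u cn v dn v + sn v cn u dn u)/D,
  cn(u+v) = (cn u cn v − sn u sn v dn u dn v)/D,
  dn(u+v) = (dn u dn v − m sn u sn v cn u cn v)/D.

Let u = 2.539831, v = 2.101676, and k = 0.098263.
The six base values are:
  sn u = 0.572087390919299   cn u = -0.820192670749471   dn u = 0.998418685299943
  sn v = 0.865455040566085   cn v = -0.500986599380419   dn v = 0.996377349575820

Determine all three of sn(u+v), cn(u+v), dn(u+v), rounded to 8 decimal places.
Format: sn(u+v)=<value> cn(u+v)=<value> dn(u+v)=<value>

sn(u+v)=-0.99664627 cn(u+v)=-0.08183034 dn(u+v)=0.99519297

m = k² = 0.009655617169
D = 1 − m·sn²u·sn²v = 0.9976330242242099
sn(u+v) = (sn u·cn v·dn v + sn v·cn u·dn u)/D = -0.9942872364069349/0.9976330242242099 = -0.9966462739945113
cn(u+v) = (cn u·cn v − sn u·sn v·dn u·dn v)/D = -0.08163664949643005/0.9976330242242099 = -0.08183033992876611
dn(u+v) = (dn u·dn v − m·sn u·sn v·cn u·cn v)/D = 0.9928373679776015/0.9976330242242099 = 0.9951929656194594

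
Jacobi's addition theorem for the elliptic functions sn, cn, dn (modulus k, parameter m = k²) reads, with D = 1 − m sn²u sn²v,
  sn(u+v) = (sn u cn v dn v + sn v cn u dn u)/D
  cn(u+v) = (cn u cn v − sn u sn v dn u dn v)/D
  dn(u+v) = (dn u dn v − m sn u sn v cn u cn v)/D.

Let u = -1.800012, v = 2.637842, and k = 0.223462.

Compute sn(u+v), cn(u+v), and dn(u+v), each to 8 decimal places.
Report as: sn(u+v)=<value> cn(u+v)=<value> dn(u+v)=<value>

sn u = -0.9792999027178844, cn u = -0.2024146747070037, dn u = 0.9757615832251208
sn v = 0.5165768967674014, cn v = -0.856240801250537, dn v = 0.9933150003961461
m = k² = 0.049935265444
D = 1 − m·sn²u·sn²v = 0.9872206506223836
sn(u+v) = (sn u·cn v·dn v + sn v·cn u·dn u)/D = 0.730882741534828/0.9872206506223836 = 0.7403438543086088
cn(u+v) = (cn u·cn v − sn u·sn v·dn u·dn v)/D = 0.6636377258277412/0.9872206506223836 = 0.6722283669910646
dn(u+v) = (dn u·dn v − m·sn u·sn v·cn u·cn v)/D = 0.9736168211606717/0.9872206506223836 = 0.9862200720242881

sn(u+v)=0.74034385 cn(u+v)=0.67222837 dn(u+v)=0.98622007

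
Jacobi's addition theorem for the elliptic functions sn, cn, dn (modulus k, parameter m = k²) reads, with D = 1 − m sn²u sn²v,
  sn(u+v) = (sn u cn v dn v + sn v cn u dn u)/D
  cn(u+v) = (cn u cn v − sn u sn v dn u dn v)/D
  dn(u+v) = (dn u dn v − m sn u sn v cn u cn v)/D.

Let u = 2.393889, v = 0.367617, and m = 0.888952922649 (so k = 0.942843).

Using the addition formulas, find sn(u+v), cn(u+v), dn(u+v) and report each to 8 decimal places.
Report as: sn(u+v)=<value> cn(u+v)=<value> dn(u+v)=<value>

sn(u+v)=0.99694889 cn(u+v)=-0.07805711 dn(u+v)=0.34126733

sn u = 0.998982682035659, cn u = 0.04509546532459179, dn u = 0.3359387636118945
sn v = 0.3527336602109494, cn v = 0.9357237653037282, dn v = 0.9430777047820664
m = k² = 0.888952922649
D = 1 − m·sn²u·sn²v = 0.8896204825615853
sn(u+v) = (sn u·cn v·dn v + sn v·cn u·dn u)/D = 0.8869061515393901/0.8896204825615853 = 0.9969488887953889
cn(u+v) = (cn u·cn v − sn u·sn v·dn u·dn v)/D = -0.06944120790061355/0.8896204825615853 = -0.07805711453569908
dn(u+v) = (dn u·dn v − m·sn u·sn v·cn u·cn v)/D = 0.3035984064839086/0.8896204825615853 = 0.3412673296479452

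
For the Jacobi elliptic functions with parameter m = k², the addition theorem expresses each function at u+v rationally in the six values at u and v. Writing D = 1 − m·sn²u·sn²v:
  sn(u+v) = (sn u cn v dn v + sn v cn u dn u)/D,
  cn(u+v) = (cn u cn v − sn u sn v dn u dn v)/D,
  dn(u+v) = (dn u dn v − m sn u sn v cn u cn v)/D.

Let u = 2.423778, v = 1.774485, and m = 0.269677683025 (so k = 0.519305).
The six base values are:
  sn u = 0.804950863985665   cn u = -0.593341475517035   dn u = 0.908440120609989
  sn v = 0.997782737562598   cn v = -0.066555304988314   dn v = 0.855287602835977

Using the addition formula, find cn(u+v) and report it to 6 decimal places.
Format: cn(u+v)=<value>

m = k² = 0.269677683025
D = 1 − m·sn²u·sn²v = 0.8260374672502558
cn(u+v) = (cn u·cn v − sn u·sn v·dn u·dn v)/D = -0.5845520061639867/0.8260374672502558 = -0.7076579808296894

cn(u+v)=-0.707658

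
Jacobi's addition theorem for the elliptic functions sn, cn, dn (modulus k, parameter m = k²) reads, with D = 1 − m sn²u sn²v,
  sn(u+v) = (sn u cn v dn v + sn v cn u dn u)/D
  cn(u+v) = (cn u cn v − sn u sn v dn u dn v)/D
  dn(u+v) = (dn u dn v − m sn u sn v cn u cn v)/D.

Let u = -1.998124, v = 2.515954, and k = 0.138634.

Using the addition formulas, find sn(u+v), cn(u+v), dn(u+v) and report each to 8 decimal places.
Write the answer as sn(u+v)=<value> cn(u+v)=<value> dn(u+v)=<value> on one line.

sn(u+v)=0.49462956 cn(u+v)=0.86910390 dn(u+v)=0.99764614

sn u = -0.9147646374383097, cn u = -0.4039872004065943, dn u = 0.9919260691085198
sn v = 0.5972936957551997, cn v = -0.8020225938283129, dn v = 0.9965657512168591
m = k² = 0.019219385956
D = 1 − m·sn²u·sn²v = 0.9942623493057418
sn(u+v) = (sn u·cn v·dn v + sn v·cn u·dn u)/D = 0.4917915532943129/0.9942623493057418 = 0.4946295649611127
cn(u+v) = (cn u·cn v − sn u·sn v·dn u·dn v)/D = 0.8641172879623112/0.9942623493057418 = 0.8691039025722876
dn(u+v) = (dn u·dn v − m·sn u·sn v·cn u·cn v)/D = 0.9919219924409589/0.9942623493057418 = 0.9976461374943775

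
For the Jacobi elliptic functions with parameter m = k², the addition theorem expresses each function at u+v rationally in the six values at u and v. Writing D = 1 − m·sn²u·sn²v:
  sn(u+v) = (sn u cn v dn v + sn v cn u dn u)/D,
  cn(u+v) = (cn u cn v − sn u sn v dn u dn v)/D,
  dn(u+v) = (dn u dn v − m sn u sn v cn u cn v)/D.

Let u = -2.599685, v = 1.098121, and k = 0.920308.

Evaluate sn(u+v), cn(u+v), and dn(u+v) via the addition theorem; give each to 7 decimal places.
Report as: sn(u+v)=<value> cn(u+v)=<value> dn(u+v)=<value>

sn u = -0.9962512994506384, cn u = -0.08650634857000058, dn u = 0.3992133926191806
sn v = 0.8150650456825564, cn v = 0.5793694601085668, dn v = 0.661312078078221
m = k² = 0.846966814864
D = 1 − m·sn²u·sn²v = 0.4415442928006736
sn(u+v) = (sn u·cn v·dn v + sn v·cn u·dn u)/D = -0.4098555874647288/0.4415442928006736 = -0.9282321029789642
cn(u+v) = (cn u·cn v − sn u·sn v·dn u·dn v)/D = 0.1642551671296494/0.4415442928006736 = 0.3720015631677502
dn(u+v) = (dn u·dn v − m·sn u·sn v·cn u·cn v)/D = 0.2295354430480245/0.4415442928006736 = 0.5198469254173866

sn(u+v)=-0.9282321 cn(u+v)=0.3720016 dn(u+v)=0.5198469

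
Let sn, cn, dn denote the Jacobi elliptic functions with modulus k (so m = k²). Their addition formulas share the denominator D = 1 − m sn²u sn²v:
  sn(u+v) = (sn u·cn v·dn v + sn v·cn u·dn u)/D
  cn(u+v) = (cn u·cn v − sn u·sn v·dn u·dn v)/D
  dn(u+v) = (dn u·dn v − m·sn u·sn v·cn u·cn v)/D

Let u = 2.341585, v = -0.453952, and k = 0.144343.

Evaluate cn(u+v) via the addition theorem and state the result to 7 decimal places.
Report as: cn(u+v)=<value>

sn u = 0.7276656065467669, cn u = -0.6859320411301151, dn u = 0.9944686909030253
sn v = -0.4382405815518856, cn v = 0.8988577154817469, dn v = 0.997997273031491
m = k² = 0.020834901649
D = 1 − m·sn²u·sn²v = 0.9978812469841915
cn(u+v) = (cn u·cn v − sn u·sn v·dn u·dn v)/D = -0.3000617246192216/0.9978812469841915 = -0.3006988311746229

cn(u+v)=-0.3006988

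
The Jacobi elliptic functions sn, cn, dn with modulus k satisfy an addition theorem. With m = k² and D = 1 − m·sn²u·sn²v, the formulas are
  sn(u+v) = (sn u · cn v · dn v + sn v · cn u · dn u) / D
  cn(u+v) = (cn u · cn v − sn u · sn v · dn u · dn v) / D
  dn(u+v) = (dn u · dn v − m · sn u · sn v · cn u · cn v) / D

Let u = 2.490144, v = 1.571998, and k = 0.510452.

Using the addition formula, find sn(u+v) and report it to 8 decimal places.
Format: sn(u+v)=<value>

sn u = 0.7621690075851986, cn u = -0.6473780996269441, dn u = 0.9212163466286872
sn v = 0.9947167575905003, cn v = 0.1026575480354072, dn v = 0.8615014214575904
m = k² = 0.260561244304
D = 1 − m·sn²u·sn²v = 0.8502346802448202
sn(u+v) = (sn u·cn v·dn v + sn v·cn u·dn u)/D = -0.5258185524963631/0.8502346802448202 = -0.6184393141255502

sn(u+v)=-0.61843931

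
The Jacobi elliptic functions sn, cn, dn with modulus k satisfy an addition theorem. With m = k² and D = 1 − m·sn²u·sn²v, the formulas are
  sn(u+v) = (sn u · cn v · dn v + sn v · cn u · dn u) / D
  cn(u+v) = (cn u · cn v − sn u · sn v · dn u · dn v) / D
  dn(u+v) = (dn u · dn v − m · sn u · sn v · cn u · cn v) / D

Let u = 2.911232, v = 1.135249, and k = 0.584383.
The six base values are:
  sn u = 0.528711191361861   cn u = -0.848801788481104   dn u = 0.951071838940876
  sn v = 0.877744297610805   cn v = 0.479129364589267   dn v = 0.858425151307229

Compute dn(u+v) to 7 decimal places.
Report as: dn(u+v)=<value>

m = k² = 0.341503490689
D = 1 − m·sn²u·sn²v = 0.9264524538880179
dn(u+v) = (dn u·dn v − m·sn u·sn v·cn u·cn v)/D = 0.8808766318105018/0.9264524538880179 = 0.9508060862851091

dn(u+v)=0.9508061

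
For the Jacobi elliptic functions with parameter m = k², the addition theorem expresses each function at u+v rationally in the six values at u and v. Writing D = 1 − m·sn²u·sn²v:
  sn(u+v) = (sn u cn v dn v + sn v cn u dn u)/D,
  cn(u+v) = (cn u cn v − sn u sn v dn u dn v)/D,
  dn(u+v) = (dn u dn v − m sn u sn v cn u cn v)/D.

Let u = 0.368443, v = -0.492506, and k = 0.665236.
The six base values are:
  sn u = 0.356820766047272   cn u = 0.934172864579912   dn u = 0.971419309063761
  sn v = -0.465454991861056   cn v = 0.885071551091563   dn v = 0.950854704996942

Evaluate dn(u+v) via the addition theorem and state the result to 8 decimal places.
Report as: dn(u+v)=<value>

m = k² = 0.442538935696
D = 1 − m·sn²u·sn²v = 0.9877930514463969
dn(u+v) = (dn u·dn v − m·sn u·sn v·cn u·cn v)/D = 0.9844480179733171/0.9877930514463969 = 0.9966136292736807

dn(u+v)=0.99661363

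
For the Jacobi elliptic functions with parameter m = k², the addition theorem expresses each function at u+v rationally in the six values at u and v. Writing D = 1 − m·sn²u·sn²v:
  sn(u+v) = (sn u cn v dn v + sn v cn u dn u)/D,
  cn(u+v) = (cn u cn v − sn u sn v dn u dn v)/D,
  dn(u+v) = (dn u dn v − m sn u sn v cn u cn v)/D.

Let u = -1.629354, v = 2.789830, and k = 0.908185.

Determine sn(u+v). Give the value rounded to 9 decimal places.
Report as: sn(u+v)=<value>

sn u = -0.9532852787351377, cn u = 0.3020714772150306, dn u = 0.5004604650956423
sn v = 0.9793193571885716, cn v = -0.20232052944712, dn v = 0.4571236550910331
m = k² = 0.824799994225
D = 1 − m·sn²u·sn²v = 0.281142017429006
sn(u+v) = (sn u·cn v·dn v + sn v·cn u·dn u)/D = 0.2362135048479011/0.281142017429006 = 0.8401928214360549

sn(u+v)=0.840192821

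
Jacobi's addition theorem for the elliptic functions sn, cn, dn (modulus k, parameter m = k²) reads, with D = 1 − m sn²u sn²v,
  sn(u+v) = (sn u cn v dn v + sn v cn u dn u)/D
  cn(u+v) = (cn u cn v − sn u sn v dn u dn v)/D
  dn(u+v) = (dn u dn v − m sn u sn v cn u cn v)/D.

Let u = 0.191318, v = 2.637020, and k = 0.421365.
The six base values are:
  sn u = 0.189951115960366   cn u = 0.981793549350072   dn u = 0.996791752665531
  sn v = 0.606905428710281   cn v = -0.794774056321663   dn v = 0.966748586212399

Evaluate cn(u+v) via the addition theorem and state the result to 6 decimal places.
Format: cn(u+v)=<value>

cn(u+v)=-0.893504

m = k² = 0.177548463225
D = 1 − m·sn²u·sn²v = 0.997640376782193
cn(u+v) = (cn u·cn v − sn u·sn v·dn u·dn v)/D = -0.8913955474275471/0.997640376782193 = -0.8935038799278255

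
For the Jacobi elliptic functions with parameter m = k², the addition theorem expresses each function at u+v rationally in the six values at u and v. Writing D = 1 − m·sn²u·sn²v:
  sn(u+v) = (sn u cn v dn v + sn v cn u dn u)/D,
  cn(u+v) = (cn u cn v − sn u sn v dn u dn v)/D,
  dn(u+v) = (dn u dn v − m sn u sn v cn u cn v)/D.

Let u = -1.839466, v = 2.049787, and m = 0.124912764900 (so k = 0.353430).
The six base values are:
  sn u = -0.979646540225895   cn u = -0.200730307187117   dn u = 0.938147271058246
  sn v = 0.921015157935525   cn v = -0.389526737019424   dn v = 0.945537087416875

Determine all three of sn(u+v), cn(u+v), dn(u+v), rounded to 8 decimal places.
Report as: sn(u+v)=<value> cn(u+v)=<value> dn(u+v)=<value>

sn(u+v)=0.20858613 cn(u+v)=0.97800400 dn(u+v)=0.99727893

m = k² = 0.1249127649
D = 1 − m·sn²u·sn²v = 0.8983097780747051
sn(u+v) = (sn u·cn v·dn v + sn v·cn u·dn u)/D = 0.1873749616324283/0.8983097780747051 = 0.2085861316505072
cn(u+v) = (cn u·cn v − sn u·sn v·dn u·dn v)/D = 0.8785505569617903/0.8983097780747051 = 0.9780040008522855
dn(u+v) = (dn u·dn v − m·sn u·sn v·cn u·cn v)/D = 0.8958654185332356/0.8983097780747051 = 0.9972789347270512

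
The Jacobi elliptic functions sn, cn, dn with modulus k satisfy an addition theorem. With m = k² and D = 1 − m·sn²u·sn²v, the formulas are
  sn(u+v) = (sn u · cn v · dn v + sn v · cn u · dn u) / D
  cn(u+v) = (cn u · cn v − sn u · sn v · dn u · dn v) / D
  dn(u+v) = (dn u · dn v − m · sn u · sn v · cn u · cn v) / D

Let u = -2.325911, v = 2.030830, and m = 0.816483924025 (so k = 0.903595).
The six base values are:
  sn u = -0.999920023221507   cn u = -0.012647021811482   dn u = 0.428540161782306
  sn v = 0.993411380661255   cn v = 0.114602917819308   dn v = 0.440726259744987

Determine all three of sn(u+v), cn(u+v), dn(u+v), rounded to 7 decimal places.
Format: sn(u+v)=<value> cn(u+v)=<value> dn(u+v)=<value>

m = k² = 0.816483924025
D = 1 − m·sn²u·sn²v = 0.1943685151112276
sn(u+v) = (sn u·cn v·dn v + sn v·cn u·dn u)/D = -0.0558885238768933/0.1943685151112276 = -0.2875389763867415
cn(u+v) = (cn u·cn v − sn u·sn v·dn u·dn v)/D = 0.1861601261425375/0.1943685151112276 = 0.9577689371964748
dn(u+v) = (dn u·dn v − m·sn u·sn v·cn u·cn v)/D = 0.1876933936029925/0.1943685151112276 = 0.9656573930998277

sn(u+v)=-0.2875390 cn(u+v)=0.9577689 dn(u+v)=0.9656574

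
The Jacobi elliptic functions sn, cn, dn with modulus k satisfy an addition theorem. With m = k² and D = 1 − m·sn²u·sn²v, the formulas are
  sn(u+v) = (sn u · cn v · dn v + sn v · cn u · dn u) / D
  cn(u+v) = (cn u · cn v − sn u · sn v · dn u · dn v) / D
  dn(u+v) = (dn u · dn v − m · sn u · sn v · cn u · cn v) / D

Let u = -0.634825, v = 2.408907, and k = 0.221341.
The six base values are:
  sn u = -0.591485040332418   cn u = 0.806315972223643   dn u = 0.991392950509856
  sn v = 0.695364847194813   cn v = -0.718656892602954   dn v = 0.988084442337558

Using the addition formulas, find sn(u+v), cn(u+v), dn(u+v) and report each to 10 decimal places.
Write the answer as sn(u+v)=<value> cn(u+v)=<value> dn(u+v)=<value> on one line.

sn(u+v)=0.9840230865 cn(u+v)=-0.1780409087 dn(u+v)=0.9759923835

m = k² = 0.048991838281
D = 1 − m·sn²u·sn²v = 0.9917122483314149
sn(u+v) = (sn u·cn v·dn v + sn v·cn u·dn u)/D = 0.975867747552005/0.9917122483314149 = 0.9840230865293146
cn(u+v) = (cn u·cn v − sn u·sn v·dn u·dn v)/D = -0.1765653498802246/0.9917122483314149 = -0.178040908718533
dn(u+v) = (dn u·dn v − m·sn u·sn v·cn u·cn v)/D = 0.9679036010194552/0.9917122483314149 = 0.9759923835245371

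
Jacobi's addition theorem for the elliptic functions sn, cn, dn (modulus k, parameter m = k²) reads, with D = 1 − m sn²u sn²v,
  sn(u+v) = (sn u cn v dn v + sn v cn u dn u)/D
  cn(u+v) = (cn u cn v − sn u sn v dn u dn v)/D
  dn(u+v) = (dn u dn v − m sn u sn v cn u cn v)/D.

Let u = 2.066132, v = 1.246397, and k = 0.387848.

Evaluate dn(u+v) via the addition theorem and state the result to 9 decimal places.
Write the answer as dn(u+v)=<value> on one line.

sn u = 0.9215456868511561, cn u = -0.3882699409509201, dn u = 0.9339438916140126
sn v = 0.935920122010471, cn v = 0.3522123297329397, dn v = 0.9317911854599342
m = k² = 0.150426071104
D = 1 − m·sn²u·sn²v = 0.888098882572912
dn(u+v) = (dn u·dn v − m·sn u·sn v·cn u·cn v)/D = 0.8879832790161684/0.888098882572912 = 0.999869830309426

dn(u+v)=0.999869830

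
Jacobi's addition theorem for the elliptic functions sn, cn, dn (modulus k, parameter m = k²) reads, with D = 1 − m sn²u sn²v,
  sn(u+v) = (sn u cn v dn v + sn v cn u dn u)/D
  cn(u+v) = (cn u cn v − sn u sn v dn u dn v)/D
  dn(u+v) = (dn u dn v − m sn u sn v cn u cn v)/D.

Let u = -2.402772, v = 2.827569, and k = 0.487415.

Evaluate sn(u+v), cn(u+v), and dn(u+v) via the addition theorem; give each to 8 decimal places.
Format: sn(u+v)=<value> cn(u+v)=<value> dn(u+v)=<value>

sn(u+v)=0.40947159 cn(u+v)=0.91232287 dn(u+v)=0.97988101

sn u = -0.7996680718441599, cn u = -0.6004423160246482, dn u = 0.9209121461206087
sn v = 0.5012256140848497, cn v = -0.8653166378761391, dn v = 0.9696984708115365
m = k² = 0.237573382225
D = 1 − m·sn²u·sn²v = 0.9618333707176092
sn(u+v) = (sn u·cn v·dn v + sn v·cn u·dn u)/D = 0.3938434368431767/0.9618333707176092 = 0.4094715871100793
cn(u+v) = (cn u·cn v − sn u·sn v·dn u·dn v)/D = 0.8775025813532132/0.9618333707176092 = 0.9123228701230463
dn(u+v) = (dn u·dn v − m·sn u·sn v·cn u·cn v)/D = 0.9424822520809652/0.9618333707176092 = 0.9798810072245607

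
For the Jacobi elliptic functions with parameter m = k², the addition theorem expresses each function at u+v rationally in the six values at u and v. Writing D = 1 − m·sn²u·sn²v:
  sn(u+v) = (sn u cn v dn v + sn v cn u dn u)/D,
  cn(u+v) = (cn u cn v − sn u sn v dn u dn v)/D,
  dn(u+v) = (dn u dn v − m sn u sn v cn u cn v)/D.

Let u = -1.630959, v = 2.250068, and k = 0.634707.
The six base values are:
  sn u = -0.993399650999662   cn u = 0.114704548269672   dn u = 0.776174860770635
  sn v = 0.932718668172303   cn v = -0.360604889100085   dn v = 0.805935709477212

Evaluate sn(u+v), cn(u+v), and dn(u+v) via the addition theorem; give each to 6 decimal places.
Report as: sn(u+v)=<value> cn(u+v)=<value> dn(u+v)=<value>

sn(u+v)=0.568295 cn(u+v)=0.822825 dn(u+v)=0.932681

m = k² = 0.402852975849
D = 1 − m·sn²u·sn²v = 0.6541435171974458
sn(u+v) = (sn u·cn v·dn v + sn v·cn u·dn u)/D = 0.3717468118272649/0.6541435171974458 = 0.5682954918210362
cn(u+v) = (cn u·cn v − sn u·sn v·dn u·dn v)/D = 0.5382453427459537/0.6541435171974458 = 0.8228245462891142
dn(u+v) = (dn u·dn v − m·sn u·sn v·cn u·cn v)/D = 0.610107527635861/0.6541435171974458 = 0.9326814553628099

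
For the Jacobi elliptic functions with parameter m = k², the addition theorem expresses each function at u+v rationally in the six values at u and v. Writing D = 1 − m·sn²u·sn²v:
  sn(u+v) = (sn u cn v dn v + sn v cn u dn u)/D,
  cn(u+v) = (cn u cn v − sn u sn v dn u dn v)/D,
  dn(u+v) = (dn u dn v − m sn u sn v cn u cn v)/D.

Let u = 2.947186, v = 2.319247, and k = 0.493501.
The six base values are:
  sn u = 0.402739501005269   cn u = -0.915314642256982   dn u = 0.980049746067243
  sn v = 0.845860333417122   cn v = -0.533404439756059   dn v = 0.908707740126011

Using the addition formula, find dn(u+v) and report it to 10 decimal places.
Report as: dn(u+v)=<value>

m = k² = 0.243543237001
D = 1 − m·sn²u·sn²v = 0.9717367664169349
dn(u+v) = (dn u·dn v − m·sn u·sn v·cn u·cn v)/D = 0.8500721707871566/0.9717367664169349 = 0.8747967558350296

dn(u+v)=0.8747967558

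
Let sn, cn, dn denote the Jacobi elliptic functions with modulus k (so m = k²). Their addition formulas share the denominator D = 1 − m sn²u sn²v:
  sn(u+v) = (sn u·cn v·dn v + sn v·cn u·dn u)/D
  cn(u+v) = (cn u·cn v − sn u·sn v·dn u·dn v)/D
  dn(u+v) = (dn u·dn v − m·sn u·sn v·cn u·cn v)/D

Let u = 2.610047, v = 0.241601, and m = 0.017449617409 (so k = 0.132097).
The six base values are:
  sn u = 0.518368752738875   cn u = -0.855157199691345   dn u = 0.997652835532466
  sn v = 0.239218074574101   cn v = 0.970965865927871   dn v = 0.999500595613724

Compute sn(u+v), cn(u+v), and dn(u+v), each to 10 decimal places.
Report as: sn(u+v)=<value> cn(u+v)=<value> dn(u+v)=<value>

m = k² = 0.017449617409
D = 1 − m·sn²u·sn²v = 0.9997316809429328
sn(u+v) = (sn u·cn v·dn v + sn v·cn u·dn u)/D = 0.2989781039314957/0.9997316809429328 = 0.2990583469851668
cn(u+v) = (cn u·cn v − sn u·sn v·dn u·dn v)/D = -0.953978787631313/0.9997316809429328 = -0.9542348270203197
dn(u+v) = (dn u·dn v − m·sn u·sn v·cn u·cn v)/D = 0.9989512746422064/0.9997316809429328 = 0.9992193842451903

sn(u+v)=0.2990583470 cn(u+v)=-0.9542348270 dn(u+v)=0.9992193842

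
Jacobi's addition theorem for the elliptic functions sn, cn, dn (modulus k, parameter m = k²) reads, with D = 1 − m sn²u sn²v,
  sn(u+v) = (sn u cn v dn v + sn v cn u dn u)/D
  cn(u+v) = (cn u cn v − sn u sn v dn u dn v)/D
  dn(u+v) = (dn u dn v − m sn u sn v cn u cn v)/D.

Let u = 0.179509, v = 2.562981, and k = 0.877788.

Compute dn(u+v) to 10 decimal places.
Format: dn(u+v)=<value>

dn(u+v)=0.5340817579

sn u = 0.1778211194179288, cn u = 0.984062828019103, dn u = 0.9877429562728472
sn v = 0.9839588121632314, cn v = -0.1783957846091736, dn v = 0.5039938564632046
m = k² = 0.770511772944
D = 1 − m·sn²u·sn²v = 0.9764115286306887
dn(u+v) = (dn u·dn v − m·sn u·sn v·cn u·cn v)/D = 0.5214835856821459/0.9764115286306887 = 0.5340817579381412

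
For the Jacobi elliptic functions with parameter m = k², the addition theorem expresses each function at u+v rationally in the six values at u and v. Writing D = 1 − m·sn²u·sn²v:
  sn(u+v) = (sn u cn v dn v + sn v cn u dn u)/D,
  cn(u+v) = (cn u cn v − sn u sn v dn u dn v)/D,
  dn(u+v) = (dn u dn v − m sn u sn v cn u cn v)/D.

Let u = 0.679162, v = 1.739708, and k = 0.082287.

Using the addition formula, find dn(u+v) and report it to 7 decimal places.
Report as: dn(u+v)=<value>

dn(u+v)=0.9985011

sn u = 0.6278903952937981, cn u = 0.7783017740554097, dn u = 0.9986643573753208
sn v = 0.9863058040739207, cn v = -0.1649268348392609, dn v = 0.996701073918345
m = k² = 0.006771150369
D = 1 − m·sn²u·sn²v = 0.9974031114254842
dn(u+v) = (dn u·dn v − m·sn u·sn v·cn u·cn v)/D = 0.9959081038315143/0.9974031114254842 = 0.9985010999295628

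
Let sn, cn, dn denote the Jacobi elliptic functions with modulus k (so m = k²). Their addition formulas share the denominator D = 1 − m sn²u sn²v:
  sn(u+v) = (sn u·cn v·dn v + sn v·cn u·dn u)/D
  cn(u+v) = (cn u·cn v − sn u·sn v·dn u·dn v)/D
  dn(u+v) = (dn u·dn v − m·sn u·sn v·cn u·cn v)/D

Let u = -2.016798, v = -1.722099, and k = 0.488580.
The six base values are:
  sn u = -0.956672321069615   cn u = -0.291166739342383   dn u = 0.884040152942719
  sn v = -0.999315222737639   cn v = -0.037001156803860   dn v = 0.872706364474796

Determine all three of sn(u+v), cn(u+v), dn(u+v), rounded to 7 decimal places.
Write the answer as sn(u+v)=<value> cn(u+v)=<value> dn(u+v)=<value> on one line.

sn(u+v)=0.3685204 cn(u+v)=-0.9296197 dn(u+v)=0.9836571

m = k² = 0.2387104164
D = 1 − m·sn²u·sn²v = 0.7818261002652612
sn(u+v) = (sn u·cn v·dn v + sn v·cn u·dn u)/D = 0.2881188696688737/0.7818261002652612 = 0.3685204031575814
cn(u+v) = (cn u·cn v − sn u·sn v·dn u·dn v)/D = -0.7268009135910031/0.7818261002652612 = -0.9296196601065264
dn(u+v) = (dn u·dn v − m·sn u·sn v·cn u·cn v)/D = 0.769048832427766/0.7818261002652612 = 0.9836571485229771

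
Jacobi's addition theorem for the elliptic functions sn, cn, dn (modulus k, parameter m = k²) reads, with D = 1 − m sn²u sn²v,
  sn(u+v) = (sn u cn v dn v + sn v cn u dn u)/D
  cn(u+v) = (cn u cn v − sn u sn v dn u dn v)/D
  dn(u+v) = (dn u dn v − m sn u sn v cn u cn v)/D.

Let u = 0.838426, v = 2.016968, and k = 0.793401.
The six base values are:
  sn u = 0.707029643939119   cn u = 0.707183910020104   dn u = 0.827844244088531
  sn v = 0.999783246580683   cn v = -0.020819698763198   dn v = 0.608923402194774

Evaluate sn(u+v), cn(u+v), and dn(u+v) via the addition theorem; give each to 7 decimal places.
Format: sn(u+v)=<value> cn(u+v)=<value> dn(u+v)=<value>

m = k² = 0.629485146801
D = 1 − m·sn²u·sn²v = 0.6854624909773421
sn(u+v) = (sn u·cn v·dn v + sn v·cn u·dn u)/D = 0.5763477934166429/0.6854624909773421 = 0.8408159469015993
cn(u+v) = (cn u·cn v − sn u·sn v·dn u·dn v)/D = -0.3710553160387675/0.6854624909773421 = -0.5413211093574377
dn(u+v) = (dn u·dn v − m·sn u·sn v·cn u·cn v)/D = 0.5106451586563074/0.6854624909773421 = 0.7449644077945422

sn(u+v)=0.8408159 cn(u+v)=-0.5413211 dn(u+v)=0.7449644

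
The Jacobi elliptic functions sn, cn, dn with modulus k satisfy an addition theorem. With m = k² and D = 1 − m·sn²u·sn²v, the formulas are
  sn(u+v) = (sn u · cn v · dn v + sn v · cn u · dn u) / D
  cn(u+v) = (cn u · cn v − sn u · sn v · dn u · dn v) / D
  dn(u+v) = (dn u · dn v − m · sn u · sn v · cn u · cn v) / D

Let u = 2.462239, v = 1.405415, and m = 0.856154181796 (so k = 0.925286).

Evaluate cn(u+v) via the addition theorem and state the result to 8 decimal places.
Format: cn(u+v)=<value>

sn u = 0.9997912261104254, cn u = -0.02043291933650927, dn u = 0.3797410514606268
sn v = 0.9066762556518489, cn v = 0.4218271772149622, dn v = 0.5442318663551657
m = k² = 0.856154181796
D = 1 − m·sn²u·sn²v = 0.2964821686818176
cn(u+v) = (cn u·cn v − sn u·sn v·dn u·dn v)/D = -0.195960266574978/0.2964821686818176 = -0.66095127220039

cn(u+v)=-0.66095127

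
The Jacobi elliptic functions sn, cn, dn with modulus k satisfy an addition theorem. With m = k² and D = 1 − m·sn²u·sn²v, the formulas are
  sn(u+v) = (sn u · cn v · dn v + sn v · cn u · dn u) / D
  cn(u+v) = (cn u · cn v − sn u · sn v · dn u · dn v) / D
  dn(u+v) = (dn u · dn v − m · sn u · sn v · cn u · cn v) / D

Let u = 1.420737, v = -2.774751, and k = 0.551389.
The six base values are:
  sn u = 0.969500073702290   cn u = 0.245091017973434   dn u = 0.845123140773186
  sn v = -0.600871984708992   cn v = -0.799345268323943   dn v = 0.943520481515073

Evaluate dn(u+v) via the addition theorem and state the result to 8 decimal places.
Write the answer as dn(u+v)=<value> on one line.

dn(u+v)=0.85043681

m = k² = 0.304029829321
D = 1 − m·sn²u·sn²v = 0.8968246858039568
dn(u+v) = (dn u·dn v − m·sn u·sn v·cn u·cn v)/D = 0.7626927243234263/0.8968246858039568 = 0.8504368093299214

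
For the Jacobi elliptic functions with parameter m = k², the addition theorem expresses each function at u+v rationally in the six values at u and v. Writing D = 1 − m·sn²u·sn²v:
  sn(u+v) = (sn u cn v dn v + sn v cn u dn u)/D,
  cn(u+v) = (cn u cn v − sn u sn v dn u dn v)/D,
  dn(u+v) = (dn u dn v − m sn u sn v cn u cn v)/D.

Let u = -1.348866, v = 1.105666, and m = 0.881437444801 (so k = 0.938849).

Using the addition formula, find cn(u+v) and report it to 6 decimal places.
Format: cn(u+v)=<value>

cn(u+v)=0.971072

sn u = -0.889749435621687, cn u = 0.4564492762738149, dn u = 0.5497330895838891
sn v = 0.8145082932303007, cn v = 0.5801519113637932, dn v = 0.6443861081631692
m = k² = 0.881437444801
D = 1 − m·sn²u·sn²v = 0.5370671926608338
cn(u+v) = (cn u·cn v − sn u·sn v·dn u·dn v)/D = 0.521530851546293/0.5370671926608338 = 0.9710718857400918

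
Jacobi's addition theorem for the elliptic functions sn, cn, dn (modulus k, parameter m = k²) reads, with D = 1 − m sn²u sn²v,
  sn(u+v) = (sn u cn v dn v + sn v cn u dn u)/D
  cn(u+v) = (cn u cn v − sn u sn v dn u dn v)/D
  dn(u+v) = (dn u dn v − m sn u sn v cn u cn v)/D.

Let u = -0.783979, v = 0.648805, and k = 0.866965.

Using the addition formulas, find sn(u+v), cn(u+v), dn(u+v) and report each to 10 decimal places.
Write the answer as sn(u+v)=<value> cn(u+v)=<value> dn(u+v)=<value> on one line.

sn(u+v)=-0.1344574589 cn(u+v)=0.9909193669 dn(u+v)=0.9931824887

sn u = -0.6678205149728677, cn u = 0.7443223493765143, dn u = 0.8153438653056202
sn v = 0.5791552291828156, cn v = 0.8152172842317565, dn v = 0.8648053225797751
m = k² = 0.751628311225
D = 1 − m·sn²u·sn²v = 0.8875621309253151
sn(u+v) = (sn u·cn v·dn v + sn v·cn u·dn u)/D = -0.1193393487165234/0.8875621309253151 = -0.1344574588734513
cn(u+v) = (cn u·cn v − sn u·sn v·dn u·dn v)/D = 0.8795025048859169/0.8875621309253151 = 0.9909193669281543
dn(u+v) = (dn u·dn v − m·sn u·sn v·cn u·cn v)/D = 0.8815111660808991/0.8875621309253151 = 0.9931824887142181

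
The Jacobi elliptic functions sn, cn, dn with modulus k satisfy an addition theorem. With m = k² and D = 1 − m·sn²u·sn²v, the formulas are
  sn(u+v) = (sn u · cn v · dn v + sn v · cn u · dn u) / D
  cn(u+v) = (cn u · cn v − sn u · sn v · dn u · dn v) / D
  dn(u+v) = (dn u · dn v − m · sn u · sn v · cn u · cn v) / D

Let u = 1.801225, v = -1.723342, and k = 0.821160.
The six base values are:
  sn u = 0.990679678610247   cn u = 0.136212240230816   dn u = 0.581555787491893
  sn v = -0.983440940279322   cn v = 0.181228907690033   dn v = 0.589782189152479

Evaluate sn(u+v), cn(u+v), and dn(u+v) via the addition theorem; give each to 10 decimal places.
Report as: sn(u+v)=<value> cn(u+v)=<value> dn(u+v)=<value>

m = k² = 0.6743037456
D = 1 − m·sn²u·sn²v = 0.359943003916985
sn(u+v) = (sn u·cn v·dn v + sn v·cn u·dn u)/D = 0.02798608349750101/0.359943003916985 = 0.07775143062359825
cn(u+v) = (cn u·cn v − sn u·sn v·dn u·dn v)/D = 0.3588533756275027/0.359943003916985 = 0.996972775473826
dn(u+v) = (dn u·dn v − m·sn u·sn v·cn u·cn v)/D = 0.3592086264315309/0.359943003916985 = 0.9979597395213619

sn(u+v)=0.0777514306 cn(u+v)=0.9969727755 dn(u+v)=0.9979597395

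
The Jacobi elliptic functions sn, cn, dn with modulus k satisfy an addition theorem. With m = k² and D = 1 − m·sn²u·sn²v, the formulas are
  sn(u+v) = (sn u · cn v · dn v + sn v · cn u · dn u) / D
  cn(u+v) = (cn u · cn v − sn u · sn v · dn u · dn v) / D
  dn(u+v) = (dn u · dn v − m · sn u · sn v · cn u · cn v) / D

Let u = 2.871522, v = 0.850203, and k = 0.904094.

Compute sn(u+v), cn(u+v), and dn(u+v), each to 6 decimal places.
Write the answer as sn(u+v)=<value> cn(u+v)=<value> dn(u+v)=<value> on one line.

sn u = 0.9674702413333618, cn u = -0.2529848456614875, dn u = 0.4846935418647883
sn v = 0.7024129043364962, cn v = 0.7117697042032403, dn v = 0.772473259407904
m = k² = 0.817385960836
D = 1 − m·sn²u·sn²v = 0.6225257177941463
sn(u+v) = (sn u·cn v·dn v + sn v·cn u·dn u)/D = 0.4458074965547643/0.6225257177941463 = 0.716127035095732
cn(u+v) = (cn u·cn v − sn u·sn v·dn u·dn v)/D = -0.4345042523735421/0.6225257177941463 = -0.6979699632541476
dn(u+v) = (dn u·dn v − m·sn u·sn v·cn u·cn v)/D = 0.4744338195095345/0.6225257177941463 = 0.7621111962902357

sn(u+v)=0.716127 cn(u+v)=-0.697970 dn(u+v)=0.762111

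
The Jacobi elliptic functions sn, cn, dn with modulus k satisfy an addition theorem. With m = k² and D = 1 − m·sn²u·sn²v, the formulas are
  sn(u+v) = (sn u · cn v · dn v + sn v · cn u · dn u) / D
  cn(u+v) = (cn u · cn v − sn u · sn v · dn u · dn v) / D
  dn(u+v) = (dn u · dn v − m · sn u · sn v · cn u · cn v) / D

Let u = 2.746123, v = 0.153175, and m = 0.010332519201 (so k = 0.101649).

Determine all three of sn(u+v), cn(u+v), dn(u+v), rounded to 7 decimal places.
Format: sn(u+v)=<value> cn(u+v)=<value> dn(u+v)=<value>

sn(u+v)=0.2478211 cn(u+v)=-0.9688058 dn(u+v)=0.9996827

sn u = 0.3926605406212933, cn u = -0.9196834780722081, dn u = 0.9992031367160194
sn v = 0.1525706343536662, cn v = 0.9882925687937352, dn v = 0.9998797336181896
m = k² = 0.010332519201
D = 1 − m·sn²u·sn²v = 0.9999629163353341
sn(u+v) = (sn u·cn v·dn v + sn v·cn u·dn u)/D = 0.2478119449278219/0.9999629163353341 = 0.247821135043691
cn(u+v) = (cn u·cn v − sn u·sn v·dn u·dn v)/D = -0.9687698766977411/0.9999629163353341 = -0.968805803567287
dn(u+v) = (dn u·dn v − m·sn u·sn v·cn u·cn v)/D = 0.9996455902911356/0.9999629163353341 = 0.9996826621877525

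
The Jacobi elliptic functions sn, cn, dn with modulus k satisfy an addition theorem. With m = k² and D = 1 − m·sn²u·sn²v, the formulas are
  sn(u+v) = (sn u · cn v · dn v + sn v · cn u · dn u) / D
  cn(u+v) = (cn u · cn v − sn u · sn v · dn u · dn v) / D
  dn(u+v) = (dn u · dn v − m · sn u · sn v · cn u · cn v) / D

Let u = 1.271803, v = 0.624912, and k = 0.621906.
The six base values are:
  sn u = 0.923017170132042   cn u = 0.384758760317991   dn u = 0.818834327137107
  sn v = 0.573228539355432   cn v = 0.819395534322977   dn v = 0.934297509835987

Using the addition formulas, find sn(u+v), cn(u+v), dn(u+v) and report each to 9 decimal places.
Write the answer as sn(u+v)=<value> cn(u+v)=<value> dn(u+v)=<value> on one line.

sn(u+v)=0.994949316 cn(u+v)=-0.100378578 dn(u+v)=0.785576182

m = k² = 0.386767072836
D = 1 − m·sn²u·sn²v = 0.8917258800542321
sn(u+v) = (sn u·cn v·dn v + sn v·cn u·dn u)/D = 0.8872220542376723/0.8917258800542321 = 0.9949493157961437
cn(u+v) = (cn u·cn v − sn u·sn v·dn u·dn v)/D = -0.08951017614092599/0.8917258800542321 = -0.100378578375994
dn(u+v) = (dn u·dn v − m·sn u·sn v·cn u·cn v)/D = 0.700518612203182/0.8917258800542321 = 0.7855761819546816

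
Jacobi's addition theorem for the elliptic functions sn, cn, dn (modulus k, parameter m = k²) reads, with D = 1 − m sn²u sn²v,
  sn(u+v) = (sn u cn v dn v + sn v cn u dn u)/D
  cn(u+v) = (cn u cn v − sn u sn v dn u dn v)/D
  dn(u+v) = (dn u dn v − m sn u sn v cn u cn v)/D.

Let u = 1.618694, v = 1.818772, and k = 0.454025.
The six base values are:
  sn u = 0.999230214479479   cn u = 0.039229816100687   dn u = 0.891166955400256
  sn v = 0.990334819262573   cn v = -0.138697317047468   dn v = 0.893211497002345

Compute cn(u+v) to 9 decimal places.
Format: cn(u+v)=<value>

m = k² = 0.206138700625
D = 1 − m·sn²u·sn²v = 0.7981379186127193
cn(u+v) = (cn u·cn v − sn u·sn v·dn u·dn v)/D = -0.7931413237977285/0.7981379186127193 = -0.9937396849611211

cn(u+v)=-0.993739685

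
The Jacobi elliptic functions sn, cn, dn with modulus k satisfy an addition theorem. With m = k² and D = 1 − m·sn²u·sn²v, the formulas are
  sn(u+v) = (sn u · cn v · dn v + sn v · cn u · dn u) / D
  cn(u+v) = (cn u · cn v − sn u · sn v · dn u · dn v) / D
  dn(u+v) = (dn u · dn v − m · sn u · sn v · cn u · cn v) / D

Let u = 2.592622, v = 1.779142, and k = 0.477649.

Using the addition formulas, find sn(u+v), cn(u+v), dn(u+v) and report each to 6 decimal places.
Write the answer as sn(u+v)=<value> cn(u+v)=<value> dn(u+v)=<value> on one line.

sn u = 0.6750290564644963, cn u = -0.7377911445176419, dn u = 0.9465943478961412
sn v = 0.9957412781523368, cn v = -0.09219168608692773, dn v = 0.8796536463344528
m = k² = 0.228148567201
D = 1 − m·sn²u·sn²v = 0.8969244401180405
sn(u+v) = (sn u·cn v·dn v + sn v·cn u·dn u)/D = -0.7501573476891243/0.8969244401180405 = -0.8363662691479331
cn(u+v) = (cn u·cn v − sn u·sn v·dn u·dn v)/D = -0.4916679824730087/0.8969244401180405 = -0.5481710169569047
dn(u+v) = (dn u·dn v − m·sn u·sn v·cn u·cn v)/D = 0.8222445065837711/0.8969244401180405 = 0.9167377649733337

sn(u+v)=-0.836366 cn(u+v)=-0.548171 dn(u+v)=0.916738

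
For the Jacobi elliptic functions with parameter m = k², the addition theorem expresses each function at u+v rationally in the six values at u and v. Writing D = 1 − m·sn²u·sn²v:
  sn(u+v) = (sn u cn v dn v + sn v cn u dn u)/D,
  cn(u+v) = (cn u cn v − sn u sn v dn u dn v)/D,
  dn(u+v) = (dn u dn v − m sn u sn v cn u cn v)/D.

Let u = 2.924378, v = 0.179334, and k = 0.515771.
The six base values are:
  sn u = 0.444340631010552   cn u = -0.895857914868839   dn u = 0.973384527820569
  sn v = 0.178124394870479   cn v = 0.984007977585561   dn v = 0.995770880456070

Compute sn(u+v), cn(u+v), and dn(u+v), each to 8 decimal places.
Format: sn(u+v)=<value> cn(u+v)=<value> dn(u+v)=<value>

sn(u+v)=0.28052608 cn(u+v)=-0.95984640 dn(u+v)=0.98947744

m = k² = 0.266019724441
D = 1 − m·sn²u·sn²v = 0.9983335484253189
sn(u+v) = (sn u·cn v·dn v + sn v·cn u·dn u)/D = 0.2800586001028118/0.9983335484253189 = 0.2805260832359595
cn(u+v) = (cn u·cn v − sn u·sn v·dn u·dn v)/D = -0.9582468650718049/0.9983335484253189 = -0.9598464026209045
dn(u+v) = (dn u·dn v − m·sn u·sn v·cn u·cn v)/D = 0.987828526052582/0.9983335484253189 = 0.9894774422944049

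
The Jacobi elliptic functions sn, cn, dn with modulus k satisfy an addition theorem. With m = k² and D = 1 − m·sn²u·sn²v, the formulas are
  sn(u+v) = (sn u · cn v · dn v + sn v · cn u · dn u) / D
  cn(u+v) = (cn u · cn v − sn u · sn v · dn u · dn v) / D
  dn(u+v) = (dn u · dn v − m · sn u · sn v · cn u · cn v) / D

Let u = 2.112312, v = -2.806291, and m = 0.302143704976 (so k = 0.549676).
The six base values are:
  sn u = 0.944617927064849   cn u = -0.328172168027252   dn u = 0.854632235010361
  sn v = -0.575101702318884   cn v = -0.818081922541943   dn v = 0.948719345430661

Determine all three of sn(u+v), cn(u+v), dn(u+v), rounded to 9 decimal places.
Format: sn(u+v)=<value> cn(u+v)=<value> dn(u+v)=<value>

m = k² = 0.302143704976
D = 1 − m·sn²u·sn²v = 0.9108307274965904
sn(u+v) = (sn u·cn v·dn v + sn v·cn u·dn u)/D = -0.5718496803895904/0.9108307274965904 = -0.6278331012847072
cn(u+v) = (cn u·cn v − sn u·sn v·dn u·dn v)/D = 0.7089432679631646/0.9108307274965904 = 0.7783479921803785
dn(u+v) = (dn u·dn v − m·sn u·sn v·cn u·cn v)/D = 0.8548730781172983/0.9108307274965904 = 0.9385641616054267

sn(u+v)=-0.627833101 cn(u+v)=0.778347992 dn(u+v)=0.938564162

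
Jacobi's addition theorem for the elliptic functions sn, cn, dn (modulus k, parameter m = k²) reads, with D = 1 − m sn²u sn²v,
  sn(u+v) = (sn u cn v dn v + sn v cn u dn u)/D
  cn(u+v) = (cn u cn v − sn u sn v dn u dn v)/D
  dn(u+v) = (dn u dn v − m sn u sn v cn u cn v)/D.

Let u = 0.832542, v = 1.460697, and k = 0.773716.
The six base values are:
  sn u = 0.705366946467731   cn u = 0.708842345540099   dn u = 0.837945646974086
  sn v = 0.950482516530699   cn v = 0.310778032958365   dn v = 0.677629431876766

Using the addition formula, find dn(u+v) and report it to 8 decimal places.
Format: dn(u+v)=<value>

m = k² = 0.598636448656
D = 1 − m·sn²u·sn²v = 0.7309198688002005
dn(u+v) = (dn u·dn v − m·sn u·sn v·cn u·cn v)/D = 0.4794023636569206/0.7309198688002005 = 0.6558890845912507

dn(u+v)=0.65588908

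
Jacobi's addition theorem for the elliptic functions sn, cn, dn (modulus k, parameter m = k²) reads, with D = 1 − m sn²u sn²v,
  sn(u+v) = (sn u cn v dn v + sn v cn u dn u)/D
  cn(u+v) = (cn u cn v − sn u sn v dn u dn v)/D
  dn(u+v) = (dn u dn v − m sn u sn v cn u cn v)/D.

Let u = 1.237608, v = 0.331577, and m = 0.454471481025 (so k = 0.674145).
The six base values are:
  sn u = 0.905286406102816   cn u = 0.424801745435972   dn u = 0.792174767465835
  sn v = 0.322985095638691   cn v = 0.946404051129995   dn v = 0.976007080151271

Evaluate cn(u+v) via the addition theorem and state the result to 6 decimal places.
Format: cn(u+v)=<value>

m = k² = 0.454471481025
D = 1 − m·sn²u·sn²v = 0.9611452966482754
cn(u+v) = (cn u·cn v − sn u·sn v·dn u·dn v)/D = 0.175964342746151/0.9611452966482754 = 0.183077775399596

cn(u+v)=0.183078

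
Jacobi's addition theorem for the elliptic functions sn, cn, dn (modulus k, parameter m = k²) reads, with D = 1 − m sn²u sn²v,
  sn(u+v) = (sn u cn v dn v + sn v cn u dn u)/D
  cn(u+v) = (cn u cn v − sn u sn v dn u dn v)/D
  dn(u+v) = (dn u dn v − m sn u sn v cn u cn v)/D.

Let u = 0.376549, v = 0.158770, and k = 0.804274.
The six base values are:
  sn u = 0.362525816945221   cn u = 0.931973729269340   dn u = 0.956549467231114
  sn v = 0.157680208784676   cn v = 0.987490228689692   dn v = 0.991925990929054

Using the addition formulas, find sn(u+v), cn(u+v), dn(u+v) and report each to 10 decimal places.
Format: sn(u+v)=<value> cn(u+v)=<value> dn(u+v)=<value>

m = k² = 0.646856667076
D = 1 − m·sn²u·sn²v = 0.9978863147772616
sn(u+v) = (sn u·cn v·dn v + sn v·cn u·dn u)/D = 0.4956688724867988/0.9978863147772616 = 0.4967187796311619
cn(u+v) = (cn u·cn v − sn u·sn v·dn u·dn v)/D = 0.8660770555022281/0.9978863147772616 = 0.8679115473144307
dn(u+v) = (dn u·dn v − m·sn u·sn v·cn u·cn v)/D = 0.9147963789777194/0.9978863147772616 = 0.9167340662266837

sn(u+v)=0.4967187796 cn(u+v)=0.8679115473 dn(u+v)=0.9167340662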